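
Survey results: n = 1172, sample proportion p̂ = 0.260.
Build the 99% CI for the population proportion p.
(0.227, 0.293)

Proportion CI:
SE = √(p̂(1-p̂)/n) = √(0.260 · 0.740 / 1172) = 0.01281

z* = 2.576
Margin = z* · SE = 2.576 · 0.01281 = 0.0330

CI: 0.260 ± 0.0330 = (0.227, 0.293)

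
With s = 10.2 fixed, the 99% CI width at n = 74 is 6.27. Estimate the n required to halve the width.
n ≈ 296

CI width ∝ 1/√n
To reduce width by factor 2, need √n to grow by 2 → need 2² = 4 times as many samples.

Current: n = 74, width = 6.27
New: n = 296, width ≈ 3.07

Width reduced by factor of 6.27/3.07 = 2.04.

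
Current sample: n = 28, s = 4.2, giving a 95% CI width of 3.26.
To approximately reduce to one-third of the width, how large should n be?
n ≈ 252

CI width ∝ 1/√n
To reduce width by factor 3, need √n to grow by 3 → need 3² = 9 times as many samples.

Current: n = 28, width = 3.26
New: n = 252, width ≈ 1.04

Width reduced by factor of 3.26/1.04 = 3.13.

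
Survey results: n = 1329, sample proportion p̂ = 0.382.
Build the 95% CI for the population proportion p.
(0.356, 0.408)

Proportion CI:
SE = √(p̂(1-p̂)/n) = √(0.382 · 0.618 / 1329) = 0.01333

z* = 1.960
Margin = z* · SE = 1.960 · 0.01333 = 0.0261

CI: 0.382 ± 0.0261 = (0.356, 0.408)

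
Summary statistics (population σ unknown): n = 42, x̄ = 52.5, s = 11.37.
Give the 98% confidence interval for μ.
(48.25, 56.75)

t-interval (σ unknown):
df = n - 1 = 41
t* = 2.421 for 98% confidence

Margin of error = t* · s/√n = 2.421 · 11.37/√42 = 4.25

CI: (48.25, 56.75)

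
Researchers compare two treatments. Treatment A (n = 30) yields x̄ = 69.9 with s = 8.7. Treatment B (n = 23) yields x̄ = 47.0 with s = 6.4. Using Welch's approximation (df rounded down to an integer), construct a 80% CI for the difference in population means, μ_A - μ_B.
(20.21, 25.59)

Difference: x̄₁ - x̄₂ = 22.90
SE = √(s₁²/n₁ + s₂²/n₂) = √(8.7²/30 + 6.4²/23) = 2.0746
df = 50.94 → 50 (Welch–Satterthwaite, rounded down)
t* = 1.299

CI: 22.90 ± 1.299 · 2.0746 = 22.90 ± 2.69 = (20.21, 25.59)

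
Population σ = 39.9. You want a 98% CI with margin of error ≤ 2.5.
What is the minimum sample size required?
n ≥ 1379

For margin E ≤ 2.5:
n ≥ (z* · σ / E)²
n ≥ (2.326 · 39.9 / 2.5)²
n ≥ 1378.11

Minimum n = 1379 (rounding up)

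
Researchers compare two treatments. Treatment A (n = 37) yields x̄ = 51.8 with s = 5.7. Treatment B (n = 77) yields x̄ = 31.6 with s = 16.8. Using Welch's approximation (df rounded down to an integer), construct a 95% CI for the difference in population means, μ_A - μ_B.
(15.97, 24.43)

Difference: x̄₁ - x̄₂ = 20.20
SE = √(s₁²/n₁ + s₂²/n₂) = √(5.7²/37 + 16.8²/77) = 2.1316
df = 104.16 → 104 (Welch–Satterthwaite, rounded down)
t* = 1.983

CI: 20.20 ± 1.983 · 2.1316 = 20.20 ± 4.23 = (15.97, 24.43)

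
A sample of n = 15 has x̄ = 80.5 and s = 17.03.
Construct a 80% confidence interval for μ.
(74.59, 86.41)

t-interval (σ unknown):
df = n - 1 = 14
t* = 1.345 for 80% confidence

Margin of error = t* · s/√n = 1.345 · 17.03/√15 = 5.91

CI: (74.59, 86.41)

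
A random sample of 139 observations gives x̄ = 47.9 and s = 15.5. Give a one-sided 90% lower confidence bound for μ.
μ ≥ 46.21

Lower bound (one-sided):
t* = 1.288 (one-sided for 90%)
Lower bound = x̄ - t* · s/√n = 47.9 - 1.288 · 15.5/√139 = 46.21

We are 90% confident that μ ≥ 46.21.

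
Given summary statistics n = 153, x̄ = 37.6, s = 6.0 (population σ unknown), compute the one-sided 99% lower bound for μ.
μ ≥ 36.46

Lower bound (one-sided):
t* = 2.351 (one-sided for 99%)
Lower bound = x̄ - t* · s/√n = 37.6 - 2.351 · 6.0/√153 = 36.46

We are 99% confident that μ ≥ 36.46.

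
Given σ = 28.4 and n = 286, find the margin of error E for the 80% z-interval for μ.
Margin of error = 2.15

Margin of error = z* · σ/√n
= 1.282 · 28.4/√286
= 1.282 · 28.4/16.9115
= 2.15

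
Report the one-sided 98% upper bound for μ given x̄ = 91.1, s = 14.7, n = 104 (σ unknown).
μ ≤ 94.10

Upper bound (one-sided):
t* = 2.080 (one-sided for 98%)
Upper bound = x̄ + t* · s/√n = 91.1 + 2.080 · 14.7/√104 = 94.10

We are 98% confident that μ ≤ 94.10.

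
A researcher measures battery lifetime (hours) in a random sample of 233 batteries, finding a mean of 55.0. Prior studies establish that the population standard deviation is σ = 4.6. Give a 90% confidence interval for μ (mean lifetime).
(54.50, 55.50)

z-interval (σ known):
z* = 1.645 for 90% confidence

Margin of error = z* · σ/√n = 1.645 · 4.6/√233 = 0.50

CI: (55.0 - 0.50, 55.0 + 0.50) = (54.50, 55.50)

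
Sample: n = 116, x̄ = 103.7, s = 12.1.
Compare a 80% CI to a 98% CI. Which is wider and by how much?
98% CI is wider by 2.40

df = 115
80% CI: t* = 1.289, (102.25, 105.15), width = 2 · t* · s/√n = 2.90
98% CI: t* = 2.359, (101.05, 106.35), width = 2 · t* · s/√n = 5.30

The 98% CI is wider by 5.30 - 2.90 = 2.40.
Higher confidence requires a wider interval.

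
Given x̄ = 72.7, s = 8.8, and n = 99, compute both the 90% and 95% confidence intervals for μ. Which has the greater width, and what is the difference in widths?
95% CI is wider by 0.57

df = 98
90% CI: t* = 1.661, (71.23, 74.17), width = 2 · t* · s/√n = 2.94
95% CI: t* = 1.984, (70.95, 74.45), width = 2 · t* · s/√n = 3.51

The 95% CI is wider by 3.51 - 2.94 = 0.57.
Higher confidence requires a wider interval.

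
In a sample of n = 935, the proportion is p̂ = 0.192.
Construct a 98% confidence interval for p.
(0.162, 0.222)

Proportion CI:
SE = √(p̂(1-p̂)/n) = √(0.192 · 0.808 / 935) = 0.01288

z* = 2.326
Margin = z* · SE = 2.326 · 0.01288 = 0.0300

CI: 0.192 ± 0.0300 = (0.162, 0.222)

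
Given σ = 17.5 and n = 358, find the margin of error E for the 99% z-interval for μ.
Margin of error = 2.38

Margin of error = z* · σ/√n
= 2.576 · 17.5/√358
= 2.576 · 17.5/18.9209
= 2.38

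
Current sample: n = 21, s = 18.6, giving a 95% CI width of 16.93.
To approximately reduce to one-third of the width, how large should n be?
n ≈ 189

CI width ∝ 1/√n
To reduce width by factor 3, need √n to grow by 3 → need 3² = 9 times as many samples.

Current: n = 21, width = 16.93
New: n = 189, width ≈ 5.34

Width reduced by factor of 16.93/5.34 = 3.17.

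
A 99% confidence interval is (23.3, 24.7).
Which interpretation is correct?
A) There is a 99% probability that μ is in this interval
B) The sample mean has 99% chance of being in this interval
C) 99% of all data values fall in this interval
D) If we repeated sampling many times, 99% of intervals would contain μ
D

A) Wrong — μ is fixed; the randomness lives in the interval, not in μ.
B) Wrong — x̄ is observed and sits in the interval by construction.
C) Wrong — a CI is about the parameter μ, not individual data values.
D) Correct — this is the frequentist long-run coverage interpretation.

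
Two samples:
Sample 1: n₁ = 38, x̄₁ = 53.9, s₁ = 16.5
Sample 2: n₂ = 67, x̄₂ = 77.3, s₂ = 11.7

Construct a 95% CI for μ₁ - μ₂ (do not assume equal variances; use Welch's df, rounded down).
(-29.47, -17.33)

Difference: x̄₁ - x̄₂ = -23.40
SE = √(s₁²/n₁ + s₂²/n₂) = √(16.5²/38 + 11.7²/67) = 3.0344
df = 58.45 → 58 (Welch–Satterthwaite, rounded down)
t* = 2.002

CI: -23.40 ± 2.002 · 3.0344 = -23.40 ± 6.07 = (-29.47, -17.33)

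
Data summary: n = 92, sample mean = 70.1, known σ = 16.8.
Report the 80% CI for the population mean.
(67.85, 72.35)

z-interval (σ known):
z* = 1.282 for 80% confidence

Margin of error = z* · σ/√n = 1.282 · 16.8/√92 = 2.25

CI: (70.1 - 2.25, 70.1 + 2.25) = (67.85, 72.35)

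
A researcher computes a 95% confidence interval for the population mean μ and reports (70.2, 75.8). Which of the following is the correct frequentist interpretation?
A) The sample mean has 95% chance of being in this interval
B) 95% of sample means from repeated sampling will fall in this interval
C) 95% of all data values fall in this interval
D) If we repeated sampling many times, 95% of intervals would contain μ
D

A) Wrong — x̄ is observed and sits in the interval by construction.
B) Wrong — coverage applies to intervals containing μ, not to future x̄ values.
C) Wrong — a CI is about the parameter μ, not individual data values.
D) Correct — this is the frequentist long-run coverage interpretation.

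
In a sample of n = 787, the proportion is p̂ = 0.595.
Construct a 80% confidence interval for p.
(0.573, 0.617)

Proportion CI:
SE = √(p̂(1-p̂)/n) = √(0.595 · 0.405 / 787) = 0.01750

z* = 1.282
Margin = z* · SE = 1.282 · 0.01750 = 0.0224

CI: 0.595 ± 0.0224 = (0.573, 0.617)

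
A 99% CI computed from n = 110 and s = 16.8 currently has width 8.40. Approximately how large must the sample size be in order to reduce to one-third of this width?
n ≈ 990

CI width ∝ 1/√n
To reduce width by factor 3, need √n to grow by 3 → need 3² = 9 times as many samples.

Current: n = 110, width = 8.40
New: n = 990, width ≈ 2.76

Width reduced by factor of 8.40/2.76 = 3.04.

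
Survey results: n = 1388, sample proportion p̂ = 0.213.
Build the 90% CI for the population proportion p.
(0.195, 0.231)

Proportion CI:
SE = √(p̂(1-p̂)/n) = √(0.213 · 0.787 / 1388) = 0.01099

z* = 1.645
Margin = z* · SE = 1.645 · 0.01099 = 0.0181

CI: 0.213 ± 0.0181 = (0.195, 0.231)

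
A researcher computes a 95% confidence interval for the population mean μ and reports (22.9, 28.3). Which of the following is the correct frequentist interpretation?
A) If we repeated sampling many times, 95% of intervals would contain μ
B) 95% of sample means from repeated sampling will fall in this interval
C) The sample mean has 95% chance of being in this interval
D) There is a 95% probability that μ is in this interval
A

A) Correct — this is the frequentist long-run coverage interpretation.
B) Wrong — coverage applies to intervals containing μ, not to future x̄ values.
C) Wrong — x̄ is observed and sits in the interval by construction.
D) Wrong — μ is fixed; the randomness lives in the interval, not in μ.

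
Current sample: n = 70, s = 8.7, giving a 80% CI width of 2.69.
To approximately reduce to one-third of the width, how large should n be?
n ≈ 630

CI width ∝ 1/√n
To reduce width by factor 3, need √n to grow by 3 → need 3² = 9 times as many samples.

Current: n = 70, width = 2.69
New: n = 630, width ≈ 0.89

Width reduced by factor of 2.69/0.89 = 3.02.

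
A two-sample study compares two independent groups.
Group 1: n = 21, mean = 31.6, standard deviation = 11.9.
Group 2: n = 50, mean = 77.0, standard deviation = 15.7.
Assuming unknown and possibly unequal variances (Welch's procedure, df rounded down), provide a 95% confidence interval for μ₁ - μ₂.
(-52.27, -38.53)

Difference: x̄₁ - x̄₂ = -45.40
SE = √(s₁²/n₁ + s₂²/n₂) = √(11.9²/21 + 15.7²/50) = 3.4166
df = 49.20 → 49 (Welch–Satterthwaite, rounded down)
t* = 2.010

CI: -45.40 ± 2.010 · 3.4166 = -45.40 ± 6.87 = (-52.27, -38.53)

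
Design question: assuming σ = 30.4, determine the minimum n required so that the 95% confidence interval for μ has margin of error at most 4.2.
n ≥ 202

For margin E ≤ 4.2:
n ≥ (z* · σ / E)²
n ≥ (1.960 · 30.4 / 4.2)²
n ≥ 201.26

Minimum n = 202 (rounding up)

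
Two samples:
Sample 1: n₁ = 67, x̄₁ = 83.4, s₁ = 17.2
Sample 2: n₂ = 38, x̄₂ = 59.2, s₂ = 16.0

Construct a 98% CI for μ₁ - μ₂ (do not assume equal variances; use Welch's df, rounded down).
(16.28, 32.12)

Difference: x̄₁ - x̄₂ = 24.20
SE = √(s₁²/n₁ + s₂²/n₂) = √(17.2²/67 + 16.0²/38) = 3.3395
df = 81.72 → 81 (Welch–Satterthwaite, rounded down)
t* = 2.373

CI: 24.20 ± 2.373 · 3.3395 = 24.20 ± 7.92 = (16.28, 32.12)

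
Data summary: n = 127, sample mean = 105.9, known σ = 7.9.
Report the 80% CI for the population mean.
(105.00, 106.80)

z-interval (σ known):
z* = 1.282 for 80% confidence

Margin of error = z* · σ/√n = 1.282 · 7.9/√127 = 0.90

CI: (105.9 - 0.90, 105.9 + 0.90) = (105.00, 106.80)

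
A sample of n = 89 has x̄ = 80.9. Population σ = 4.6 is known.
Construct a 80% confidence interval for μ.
(80.27, 81.53)

z-interval (σ known):
z* = 1.282 for 80% confidence

Margin of error = z* · σ/√n = 1.282 · 4.6/√89 = 0.63

CI: (80.9 - 0.63, 80.9 + 0.63) = (80.27, 81.53)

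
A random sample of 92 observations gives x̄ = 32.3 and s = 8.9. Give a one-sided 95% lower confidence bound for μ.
μ ≥ 30.76

Lower bound (one-sided):
t* = 1.662 (one-sided for 95%)
Lower bound = x̄ - t* · s/√n = 32.3 - 1.662 · 8.9/√92 = 30.76

We are 95% confident that μ ≥ 30.76.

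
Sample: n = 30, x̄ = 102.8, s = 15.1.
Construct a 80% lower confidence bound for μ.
μ ≥ 100.45

Lower bound (one-sided):
t* = 0.854 (one-sided for 80%)
Lower bound = x̄ - t* · s/√n = 102.8 - 0.854 · 15.1/√30 = 100.45

We are 80% confident that μ ≥ 100.45.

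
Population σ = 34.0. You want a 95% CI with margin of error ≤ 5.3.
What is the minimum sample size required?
n ≥ 159

For margin E ≤ 5.3:
n ≥ (z* · σ / E)²
n ≥ (1.960 · 34.0 / 5.3)²
n ≥ 158.10

Minimum n = 159 (rounding up)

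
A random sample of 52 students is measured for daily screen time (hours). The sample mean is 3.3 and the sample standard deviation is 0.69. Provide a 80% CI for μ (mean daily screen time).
(3.18, 3.42)

t-interval (σ unknown):
df = n - 1 = 51
t* = 1.298 for 80% confidence

Margin of error = t* · s/√n = 1.298 · 0.69/√52 = 0.12

CI: (3.18, 3.42)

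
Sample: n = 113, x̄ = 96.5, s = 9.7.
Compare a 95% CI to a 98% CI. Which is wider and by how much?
98% CI is wider by 0.69

df = 112
95% CI: t* = 1.981, (94.69, 98.31), width = 2 · t* · s/√n = 3.62
98% CI: t* = 2.360, (94.35, 98.65), width = 2 · t* · s/√n = 4.31

The 98% CI is wider by 4.31 - 3.62 = 0.69.
Higher confidence requires a wider interval.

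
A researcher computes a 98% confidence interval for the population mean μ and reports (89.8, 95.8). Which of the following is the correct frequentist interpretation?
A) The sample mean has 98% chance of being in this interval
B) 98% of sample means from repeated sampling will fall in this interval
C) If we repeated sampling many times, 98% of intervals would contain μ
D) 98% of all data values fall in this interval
C

A) Wrong — x̄ is observed and sits in the interval by construction.
B) Wrong — coverage applies to intervals containing μ, not to future x̄ values.
C) Correct — this is the frequentist long-run coverage interpretation.
D) Wrong — a CI is about the parameter μ, not individual data values.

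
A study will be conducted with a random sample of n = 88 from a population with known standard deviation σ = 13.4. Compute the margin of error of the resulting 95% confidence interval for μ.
Margin of error = 2.80

Margin of error = z* · σ/√n
= 1.960 · 13.4/√88
= 1.960 · 13.4/9.3808
= 2.80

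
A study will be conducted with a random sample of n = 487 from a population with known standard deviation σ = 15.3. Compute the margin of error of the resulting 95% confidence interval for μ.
Margin of error = 1.36

Margin of error = z* · σ/√n
= 1.960 · 15.3/√487
= 1.960 · 15.3/22.0681
= 1.36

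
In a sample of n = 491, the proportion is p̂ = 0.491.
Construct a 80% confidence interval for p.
(0.462, 0.520)

Proportion CI:
SE = √(p̂(1-p̂)/n) = √(0.491 · 0.509 / 491) = 0.02256

z* = 1.282
Margin = z* · SE = 1.282 · 0.02256 = 0.0289

CI: 0.491 ± 0.0289 = (0.462, 0.520)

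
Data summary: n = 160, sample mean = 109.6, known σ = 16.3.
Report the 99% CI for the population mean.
(106.28, 112.92)

z-interval (σ known):
z* = 2.576 for 99% confidence

Margin of error = z* · σ/√n = 2.576 · 16.3/√160 = 3.32

CI: (109.6 - 3.32, 109.6 + 3.32) = (106.28, 112.92)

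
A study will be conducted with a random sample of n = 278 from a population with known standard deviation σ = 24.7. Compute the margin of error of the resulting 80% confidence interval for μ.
Margin of error = 1.90

Margin of error = z* · σ/√n
= 1.282 · 24.7/√278
= 1.282 · 24.7/16.6733
= 1.90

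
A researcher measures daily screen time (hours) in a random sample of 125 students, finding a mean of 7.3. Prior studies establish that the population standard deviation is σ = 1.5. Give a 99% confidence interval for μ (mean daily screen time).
(6.95, 7.65)

z-interval (σ known):
z* = 2.576 for 99% confidence

Margin of error = z* · σ/√n = 2.576 · 1.5/√125 = 0.35

CI: (7.3 - 0.35, 7.3 + 0.35) = (6.95, 7.65)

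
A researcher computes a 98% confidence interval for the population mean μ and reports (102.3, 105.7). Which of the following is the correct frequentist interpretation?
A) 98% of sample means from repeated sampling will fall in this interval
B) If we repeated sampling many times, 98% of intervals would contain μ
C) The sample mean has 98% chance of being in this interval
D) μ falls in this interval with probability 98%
B

A) Wrong — coverage applies to intervals containing μ, not to future x̄ values.
B) Correct — this is the frequentist long-run coverage interpretation.
C) Wrong — x̄ is observed and sits in the interval by construction.
D) Wrong — μ is fixed; the randomness lives in the interval, not in μ.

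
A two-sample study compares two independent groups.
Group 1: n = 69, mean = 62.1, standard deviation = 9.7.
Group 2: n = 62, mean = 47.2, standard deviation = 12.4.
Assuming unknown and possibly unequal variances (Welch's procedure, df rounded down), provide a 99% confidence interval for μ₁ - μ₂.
(9.77, 20.03)

Difference: x̄₁ - x̄₂ = 14.90
SE = √(s₁²/n₁ + s₂²/n₂) = √(9.7²/69 + 12.4²/62) = 1.9605
df = 115.26 → 115 (Welch–Satterthwaite, rounded down)
t* = 2.619

CI: 14.90 ± 2.619 · 1.9605 = 14.90 ± 5.13 = (9.77, 20.03)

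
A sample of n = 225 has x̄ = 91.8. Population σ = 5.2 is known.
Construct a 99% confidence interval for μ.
(90.91, 92.69)

z-interval (σ known):
z* = 2.576 for 99% confidence

Margin of error = z* · σ/√n = 2.576 · 5.2/√225 = 0.89

CI: (91.8 - 0.89, 91.8 + 0.89) = (90.91, 92.69)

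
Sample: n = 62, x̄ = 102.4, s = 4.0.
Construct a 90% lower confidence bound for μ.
μ ≥ 101.74

Lower bound (one-sided):
t* = 1.296 (one-sided for 90%)
Lower bound = x̄ - t* · s/√n = 102.4 - 1.296 · 4.0/√62 = 101.74

We are 90% confident that μ ≥ 101.74.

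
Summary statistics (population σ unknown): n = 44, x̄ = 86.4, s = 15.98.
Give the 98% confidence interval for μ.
(80.58, 92.22)

t-interval (σ unknown):
df = n - 1 = 43
t* = 2.416 for 98% confidence

Margin of error = t* · s/√n = 2.416 · 15.98/√44 = 5.82

CI: (80.58, 92.22)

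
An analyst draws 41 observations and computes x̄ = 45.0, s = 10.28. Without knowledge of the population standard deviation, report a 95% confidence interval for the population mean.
(41.76, 48.24)

t-interval (σ unknown):
df = n - 1 = 40
t* = 2.021 for 95% confidence

Margin of error = t* · s/√n = 2.021 · 10.28/√41 = 3.24

CI: (41.76, 48.24)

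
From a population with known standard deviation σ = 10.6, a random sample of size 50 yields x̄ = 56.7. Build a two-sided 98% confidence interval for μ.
(53.21, 60.19)

z-interval (σ known):
z* = 2.326 for 98% confidence

Margin of error = z* · σ/√n = 2.326 · 10.6/√50 = 3.49

CI: (56.7 - 3.49, 56.7 + 3.49) = (53.21, 60.19)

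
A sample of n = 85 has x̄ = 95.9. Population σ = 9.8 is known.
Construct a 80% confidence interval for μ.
(94.54, 97.26)

z-interval (σ known):
z* = 1.282 for 80% confidence

Margin of error = z* · σ/√n = 1.282 · 9.8/√85 = 1.36

CI: (95.9 - 1.36, 95.9 + 1.36) = (94.54, 97.26)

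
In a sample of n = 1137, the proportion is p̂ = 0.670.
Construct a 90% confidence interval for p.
(0.647, 0.693)

Proportion CI:
SE = √(p̂(1-p̂)/n) = √(0.670 · 0.330 / 1137) = 0.01394

z* = 1.645
Margin = z* · SE = 1.645 · 0.01394 = 0.0229

CI: 0.670 ± 0.0229 = (0.647, 0.693)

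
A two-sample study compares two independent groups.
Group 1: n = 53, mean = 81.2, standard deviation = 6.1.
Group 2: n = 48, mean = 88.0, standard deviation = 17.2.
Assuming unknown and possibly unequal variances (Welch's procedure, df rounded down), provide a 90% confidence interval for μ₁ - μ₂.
(-11.18, -2.42)

Difference: x̄₁ - x̄₂ = -6.80
SE = √(s₁²/n₁ + s₂²/n₂) = √(6.1²/53 + 17.2²/48) = 2.6202
df = 57.64 → 57 (Welch–Satterthwaite, rounded down)
t* = 1.672

CI: -6.80 ± 1.672 · 2.6202 = -6.80 ± 4.38 = (-11.18, -2.42)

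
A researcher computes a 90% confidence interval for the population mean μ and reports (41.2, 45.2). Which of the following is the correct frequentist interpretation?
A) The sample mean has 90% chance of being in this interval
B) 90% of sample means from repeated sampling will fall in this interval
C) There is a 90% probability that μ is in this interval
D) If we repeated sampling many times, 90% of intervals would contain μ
D

A) Wrong — x̄ is observed and sits in the interval by construction.
B) Wrong — coverage applies to intervals containing μ, not to future x̄ values.
C) Wrong — μ is fixed; the randomness lives in the interval, not in μ.
D) Correct — this is the frequentist long-run coverage interpretation.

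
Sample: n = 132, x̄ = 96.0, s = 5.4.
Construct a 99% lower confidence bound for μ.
μ ≥ 94.89

Lower bound (one-sided):
t* = 2.355 (one-sided for 99%)
Lower bound = x̄ - t* · s/√n = 96.0 - 2.355 · 5.4/√132 = 94.89

We are 99% confident that μ ≥ 94.89.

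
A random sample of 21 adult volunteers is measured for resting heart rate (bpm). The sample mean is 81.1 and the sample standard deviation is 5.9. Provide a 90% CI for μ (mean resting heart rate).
(78.88, 83.32)

t-interval (σ unknown):
df = n - 1 = 20
t* = 1.725 for 90% confidence

Margin of error = t* · s/√n = 1.725 · 5.9/√21 = 2.22

CI: (78.88, 83.32)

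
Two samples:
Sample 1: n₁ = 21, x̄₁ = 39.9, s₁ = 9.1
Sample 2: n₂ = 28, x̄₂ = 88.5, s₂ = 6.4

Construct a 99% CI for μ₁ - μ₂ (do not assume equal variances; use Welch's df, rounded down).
(-54.94, -42.26)

Difference: x̄₁ - x̄₂ = -48.60
SE = √(s₁²/n₁ + s₂²/n₂) = √(9.1²/21 + 6.4²/28) = 2.3251
df = 34.11 → 34 (Welch–Satterthwaite, rounded down)
t* = 2.728

CI: -48.60 ± 2.728 · 2.3251 = -48.60 ± 6.34 = (-54.94, -42.26)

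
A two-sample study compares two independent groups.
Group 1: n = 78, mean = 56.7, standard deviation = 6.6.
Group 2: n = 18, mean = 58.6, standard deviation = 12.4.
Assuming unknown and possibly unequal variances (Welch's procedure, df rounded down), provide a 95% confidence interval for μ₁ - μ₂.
(-8.21, 4.41)

Difference: x̄₁ - x̄₂ = -1.90
SE = √(s₁²/n₁ + s₂²/n₂) = √(6.6²/78 + 12.4²/18) = 3.0167
df = 19.28 → 19 (Welch–Satterthwaite, rounded down)
t* = 2.093

CI: -1.90 ± 2.093 · 3.0167 = -1.90 ± 6.31 = (-8.21, 4.41)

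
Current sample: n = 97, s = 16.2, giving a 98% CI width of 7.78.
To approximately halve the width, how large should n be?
n ≈ 388

CI width ∝ 1/√n
To reduce width by factor 2, need √n to grow by 2 → need 2² = 4 times as many samples.

Current: n = 97, width = 7.78
New: n = 388, width ≈ 3.84

Width reduced by factor of 7.78/3.84 = 2.03.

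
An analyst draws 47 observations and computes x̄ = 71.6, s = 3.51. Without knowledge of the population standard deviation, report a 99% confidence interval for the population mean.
(70.22, 72.98)

t-interval (σ unknown):
df = n - 1 = 46
t* = 2.687 for 99% confidence

Margin of error = t* · s/√n = 2.687 · 3.51/√47 = 1.38

CI: (70.22, 72.98)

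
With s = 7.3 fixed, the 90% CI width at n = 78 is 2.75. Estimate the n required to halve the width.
n ≈ 312

CI width ∝ 1/√n
To reduce width by factor 2, need √n to grow by 2 → need 2² = 4 times as many samples.

Current: n = 78, width = 2.75
New: n = 312, width ≈ 1.36

Width reduced by factor of 2.75/1.36 = 2.02.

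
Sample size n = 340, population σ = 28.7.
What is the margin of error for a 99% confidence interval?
Margin of error = 4.01

Margin of error = z* · σ/√n
= 2.576 · 28.7/√340
= 2.576 · 28.7/18.4391
= 4.01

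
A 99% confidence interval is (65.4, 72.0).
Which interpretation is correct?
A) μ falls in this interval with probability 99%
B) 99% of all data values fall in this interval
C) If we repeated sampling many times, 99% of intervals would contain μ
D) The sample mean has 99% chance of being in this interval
C

A) Wrong — μ is fixed; the randomness lives in the interval, not in μ.
B) Wrong — a CI is about the parameter μ, not individual data values.
C) Correct — this is the frequentist long-run coverage interpretation.
D) Wrong — x̄ is observed and sits in the interval by construction.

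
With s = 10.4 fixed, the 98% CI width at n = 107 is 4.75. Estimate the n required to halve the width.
n ≈ 428

CI width ∝ 1/√n
To reduce width by factor 2, need √n to grow by 2 → need 2² = 4 times as many samples.

Current: n = 107, width = 4.75
New: n = 428, width ≈ 2.35

Width reduced by factor of 4.75/2.35 = 2.02.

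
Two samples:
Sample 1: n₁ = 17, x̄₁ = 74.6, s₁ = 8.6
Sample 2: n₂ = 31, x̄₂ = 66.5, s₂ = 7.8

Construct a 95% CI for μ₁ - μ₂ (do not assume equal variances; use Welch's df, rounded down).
(2.97, 13.23)

Difference: x̄₁ - x̄₂ = 8.10
SE = √(s₁²/n₁ + s₂²/n₂) = √(8.6²/17 + 7.8²/31) = 2.5126
df = 30.39 → 30 (Welch–Satterthwaite, rounded down)
t* = 2.042

CI: 8.10 ± 2.042 · 2.5126 = 8.10 ± 5.13 = (2.97, 13.23)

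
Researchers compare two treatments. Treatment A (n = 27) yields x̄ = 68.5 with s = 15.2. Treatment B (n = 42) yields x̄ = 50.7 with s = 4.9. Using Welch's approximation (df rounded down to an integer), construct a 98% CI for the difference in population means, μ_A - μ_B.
(10.36, 25.24)

Difference: x̄₁ - x̄₂ = 17.80
SE = √(s₁²/n₁ + s₂²/n₂) = √(15.2²/27 + 4.9²/42) = 3.0214
df = 29.51 → 29 (Welch–Satterthwaite, rounded down)
t* = 2.462

CI: 17.80 ± 2.462 · 3.0214 = 17.80 ± 7.44 = (10.36, 25.24)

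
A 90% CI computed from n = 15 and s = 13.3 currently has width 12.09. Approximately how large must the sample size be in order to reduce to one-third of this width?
n ≈ 135

CI width ∝ 1/√n
To reduce width by factor 3, need √n to grow by 3 → need 3² = 9 times as many samples.

Current: n = 15, width = 12.09
New: n = 135, width ≈ 3.79

Width reduced by factor of 12.09/3.79 = 3.19.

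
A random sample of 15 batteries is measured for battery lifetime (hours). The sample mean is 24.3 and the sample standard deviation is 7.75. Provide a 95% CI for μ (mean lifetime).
(20.01, 28.59)

t-interval (σ unknown):
df = n - 1 = 14
t* = 2.145 for 95% confidence

Margin of error = t* · s/√n = 2.145 · 7.75/√15 = 4.29

CI: (20.01, 28.59)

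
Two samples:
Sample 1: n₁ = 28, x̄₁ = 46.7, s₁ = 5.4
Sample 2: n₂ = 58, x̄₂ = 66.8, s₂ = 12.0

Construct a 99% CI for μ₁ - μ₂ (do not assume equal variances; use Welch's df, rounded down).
(-25.05, -15.15)

Difference: x̄₁ - x̄₂ = -20.10
SE = √(s₁²/n₁ + s₂²/n₂) = √(5.4²/28 + 12.0²/58) = 1.8773
df = 83.74 → 83 (Welch–Satterthwaite, rounded down)
t* = 2.636

CI: -20.10 ± 2.636 · 1.8773 = -20.10 ± 4.95 = (-25.05, -15.15)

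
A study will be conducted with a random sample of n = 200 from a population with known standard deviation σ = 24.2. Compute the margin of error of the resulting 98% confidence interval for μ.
Margin of error = 3.98

Margin of error = z* · σ/√n
= 2.326 · 24.2/√200
= 2.326 · 24.2/14.1421
= 3.98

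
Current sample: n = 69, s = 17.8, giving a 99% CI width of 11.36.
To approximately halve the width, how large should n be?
n ≈ 276

CI width ∝ 1/√n
To reduce width by factor 2, need √n to grow by 2 → need 2² = 4 times as many samples.

Current: n = 69, width = 11.36
New: n = 276, width ≈ 5.56

Width reduced by factor of 11.36/5.56 = 2.04.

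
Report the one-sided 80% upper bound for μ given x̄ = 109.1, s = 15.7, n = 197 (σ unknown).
μ ≤ 110.04

Upper bound (one-sided):
t* = 0.843 (one-sided for 80%)
Upper bound = x̄ + t* · s/√n = 109.1 + 0.843 · 15.7/√197 = 110.04

We are 80% confident that μ ≤ 110.04.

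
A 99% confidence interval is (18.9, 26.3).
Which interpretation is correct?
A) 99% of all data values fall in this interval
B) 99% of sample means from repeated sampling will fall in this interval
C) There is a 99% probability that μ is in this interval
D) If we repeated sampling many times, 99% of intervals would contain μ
D

A) Wrong — a CI is about the parameter μ, not individual data values.
B) Wrong — coverage applies to intervals containing μ, not to future x̄ values.
C) Wrong — μ is fixed; the randomness lives in the interval, not in μ.
D) Correct — this is the frequentist long-run coverage interpretation.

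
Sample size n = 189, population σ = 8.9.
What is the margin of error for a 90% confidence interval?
Margin of error = 1.06

Margin of error = z* · σ/√n
= 1.645 · 8.9/√189
= 1.645 · 8.9/13.7477
= 1.06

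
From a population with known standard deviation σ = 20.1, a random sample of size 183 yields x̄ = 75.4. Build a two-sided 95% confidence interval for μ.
(72.49, 78.31)

z-interval (σ known):
z* = 1.960 for 95% confidence

Margin of error = z* · σ/√n = 1.960 · 20.1/√183 = 2.91

CI: (75.4 - 2.91, 75.4 + 2.91) = (72.49, 78.31)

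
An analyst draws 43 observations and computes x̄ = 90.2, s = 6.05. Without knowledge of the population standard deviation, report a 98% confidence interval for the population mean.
(87.97, 92.43)

t-interval (σ unknown):
df = n - 1 = 42
t* = 2.418 for 98% confidence

Margin of error = t* · s/√n = 2.418 · 6.05/√43 = 2.23

CI: (87.97, 92.43)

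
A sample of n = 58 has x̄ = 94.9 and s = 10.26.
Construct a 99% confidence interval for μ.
(91.31, 98.49)

t-interval (σ unknown):
df = n - 1 = 57
t* = 2.665 for 99% confidence

Margin of error = t* · s/√n = 2.665 · 10.26/√58 = 3.59

CI: (91.31, 98.49)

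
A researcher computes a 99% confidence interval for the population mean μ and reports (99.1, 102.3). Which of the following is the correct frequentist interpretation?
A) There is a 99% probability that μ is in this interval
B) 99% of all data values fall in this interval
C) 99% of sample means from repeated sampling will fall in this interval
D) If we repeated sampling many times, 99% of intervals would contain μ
D

A) Wrong — μ is fixed; the randomness lives in the interval, not in μ.
B) Wrong — a CI is about the parameter μ, not individual data values.
C) Wrong — coverage applies to intervals containing μ, not to future x̄ values.
D) Correct — this is the frequentist long-run coverage interpretation.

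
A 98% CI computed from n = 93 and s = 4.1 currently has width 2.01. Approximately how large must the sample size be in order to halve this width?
n ≈ 372

CI width ∝ 1/√n
To reduce width by factor 2, need √n to grow by 2 → need 2² = 4 times as many samples.

Current: n = 93, width = 2.01
New: n = 372, width ≈ 0.99

Width reduced by factor of 2.01/0.99 = 2.03.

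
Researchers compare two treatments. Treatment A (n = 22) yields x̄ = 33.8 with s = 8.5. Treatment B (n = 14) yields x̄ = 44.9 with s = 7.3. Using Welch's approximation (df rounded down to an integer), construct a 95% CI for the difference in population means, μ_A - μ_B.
(-16.54, -5.66)

Difference: x̄₁ - x̄₂ = -11.10
SE = √(s₁²/n₁ + s₂²/n₂) = √(8.5²/22 + 7.3²/14) = 2.6628
df = 30.88 → 30 (Welch–Satterthwaite, rounded down)
t* = 2.042

CI: -11.10 ± 2.042 · 2.6628 = -11.10 ± 5.44 = (-16.54, -5.66)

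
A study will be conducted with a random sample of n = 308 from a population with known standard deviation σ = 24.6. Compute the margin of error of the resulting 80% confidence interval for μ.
Margin of error = 1.80

Margin of error = z* · σ/√n
= 1.282 · 24.6/√308
= 1.282 · 24.6/17.5499
= 1.80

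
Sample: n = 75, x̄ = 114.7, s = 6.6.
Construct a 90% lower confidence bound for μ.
μ ≥ 113.71

Lower bound (one-sided):
t* = 1.293 (one-sided for 90%)
Lower bound = x̄ - t* · s/√n = 114.7 - 1.293 · 6.6/√75 = 113.71

We are 90% confident that μ ≥ 113.71.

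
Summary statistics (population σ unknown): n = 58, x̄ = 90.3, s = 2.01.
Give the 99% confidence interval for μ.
(89.60, 91.00)

t-interval (σ unknown):
df = n - 1 = 57
t* = 2.665 for 99% confidence

Margin of error = t* · s/√n = 2.665 · 2.01/√58 = 0.70

CI: (89.60, 91.00)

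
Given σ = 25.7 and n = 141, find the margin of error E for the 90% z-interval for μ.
Margin of error = 3.56

Margin of error = z* · σ/√n
= 1.645 · 25.7/√141
= 1.645 · 25.7/11.8743
= 3.56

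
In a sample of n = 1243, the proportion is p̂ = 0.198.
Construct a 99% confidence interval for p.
(0.169, 0.227)

Proportion CI:
SE = √(p̂(1-p̂)/n) = √(0.198 · 0.802 / 1243) = 0.01130

z* = 2.576
Margin = z* · SE = 2.576 · 0.01130 = 0.0291

CI: 0.198 ± 0.0291 = (0.169, 0.227)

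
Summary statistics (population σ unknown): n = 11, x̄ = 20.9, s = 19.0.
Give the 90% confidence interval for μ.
(10.52, 31.28)

t-interval (σ unknown):
df = n - 1 = 10
t* = 1.812 for 90% confidence

Margin of error = t* · s/√n = 1.812 · 19.0/√11 = 10.38

CI: (10.52, 31.28)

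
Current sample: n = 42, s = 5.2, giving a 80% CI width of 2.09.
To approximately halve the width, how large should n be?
n ≈ 168

CI width ∝ 1/√n
To reduce width by factor 2, need √n to grow by 2 → need 2² = 4 times as many samples.

Current: n = 42, width = 2.09
New: n = 168, width ≈ 1.03

Width reduced by factor of 2.09/1.03 = 2.03.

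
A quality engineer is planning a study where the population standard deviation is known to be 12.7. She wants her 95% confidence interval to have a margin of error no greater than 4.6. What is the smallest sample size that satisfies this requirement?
n ≥ 30

For margin E ≤ 4.6:
n ≥ (z* · σ / E)²
n ≥ (1.960 · 12.7 / 4.6)²
n ≥ 29.28

Minimum n = 30 (rounding up)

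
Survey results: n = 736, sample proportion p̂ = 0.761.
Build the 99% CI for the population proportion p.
(0.721, 0.801)

Proportion CI:
SE = √(p̂(1-p̂)/n) = √(0.761 · 0.239 / 736) = 0.01572

z* = 2.576
Margin = z* · SE = 2.576 · 0.01572 = 0.0405

CI: 0.761 ± 0.0405 = (0.721, 0.801)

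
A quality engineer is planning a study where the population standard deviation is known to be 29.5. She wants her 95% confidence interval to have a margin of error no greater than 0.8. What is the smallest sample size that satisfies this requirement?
n ≥ 5224

For margin E ≤ 0.8:
n ≥ (z* · σ / E)²
n ≥ (1.960 · 29.5 / 0.8)²
n ≥ 5223.68

Minimum n = 5224 (rounding up)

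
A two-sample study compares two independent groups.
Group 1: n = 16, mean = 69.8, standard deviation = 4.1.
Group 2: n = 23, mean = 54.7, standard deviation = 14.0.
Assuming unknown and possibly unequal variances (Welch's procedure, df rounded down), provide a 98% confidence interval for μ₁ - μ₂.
(7.45, 22.75)

Difference: x̄₁ - x̄₂ = 15.10
SE = √(s₁²/n₁ + s₂²/n₂) = √(4.1²/16 + 14.0²/23) = 3.0939
df = 27.15 → 27 (Welch–Satterthwaite, rounded down)
t* = 2.473

CI: 15.10 ± 2.473 · 3.0939 = 15.10 ± 7.65 = (7.45, 22.75)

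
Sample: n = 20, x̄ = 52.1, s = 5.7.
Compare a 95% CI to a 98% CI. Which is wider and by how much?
98% CI is wider by 1.13

df = 19
95% CI: t* = 2.093, (49.43, 54.77), width = 2 · t* · s/√n = 5.34
98% CI: t* = 2.539, (48.86, 55.34), width = 2 · t* · s/√n = 6.47

The 98% CI is wider by 6.47 - 5.34 = 1.13.
Higher confidence requires a wider interval.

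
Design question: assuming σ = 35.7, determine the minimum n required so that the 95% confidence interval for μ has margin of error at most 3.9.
n ≥ 322

For margin E ≤ 3.9:
n ≥ (z* · σ / E)²
n ≥ (1.960 · 35.7 / 3.9)²
n ≥ 321.90

Minimum n = 322 (rounding up)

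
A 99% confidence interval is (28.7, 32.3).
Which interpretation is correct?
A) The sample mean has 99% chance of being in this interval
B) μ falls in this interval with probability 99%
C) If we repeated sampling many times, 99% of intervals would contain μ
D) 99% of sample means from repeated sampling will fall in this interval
C

A) Wrong — x̄ is observed and sits in the interval by construction.
B) Wrong — μ is fixed; the randomness lives in the interval, not in μ.
C) Correct — this is the frequentist long-run coverage interpretation.
D) Wrong — coverage applies to intervals containing μ, not to future x̄ values.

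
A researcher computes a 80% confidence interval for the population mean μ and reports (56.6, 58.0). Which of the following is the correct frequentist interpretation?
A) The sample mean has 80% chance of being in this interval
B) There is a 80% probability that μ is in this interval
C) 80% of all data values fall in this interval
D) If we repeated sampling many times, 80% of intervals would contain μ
D

A) Wrong — x̄ is observed and sits in the interval by construction.
B) Wrong — μ is fixed; the randomness lives in the interval, not in μ.
C) Wrong — a CI is about the parameter μ, not individual data values.
D) Correct — this is the frequentist long-run coverage interpretation.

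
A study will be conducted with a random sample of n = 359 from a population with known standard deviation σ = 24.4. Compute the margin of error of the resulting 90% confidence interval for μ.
Margin of error = 2.12

Margin of error = z* · σ/√n
= 1.645 · 24.4/√359
= 1.645 · 24.4/18.9473
= 2.12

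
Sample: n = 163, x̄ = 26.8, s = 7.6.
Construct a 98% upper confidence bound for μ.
μ ≤ 28.03

Upper bound (one-sided):
t* = 2.070 (one-sided for 98%)
Upper bound = x̄ + t* · s/√n = 26.8 + 2.070 · 7.6/√163 = 28.03

We are 98% confident that μ ≤ 28.03.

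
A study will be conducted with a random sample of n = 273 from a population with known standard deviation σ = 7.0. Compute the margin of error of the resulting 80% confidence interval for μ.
Margin of error = 0.54

Margin of error = z* · σ/√n
= 1.282 · 7.0/√273
= 1.282 · 7.0/16.5227
= 0.54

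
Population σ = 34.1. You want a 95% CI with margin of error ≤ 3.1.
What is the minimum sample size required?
n ≥ 465

For margin E ≤ 3.1:
n ≥ (z* · σ / E)²
n ≥ (1.960 · 34.1 / 3.1)²
n ≥ 464.83

Minimum n = 465 (rounding up)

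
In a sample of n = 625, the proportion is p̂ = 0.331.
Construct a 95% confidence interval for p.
(0.294, 0.368)

Proportion CI:
SE = √(p̂(1-p̂)/n) = √(0.331 · 0.669 / 625) = 0.01882

z* = 1.960
Margin = z* · SE = 1.960 · 0.01882 = 0.0369

CI: 0.331 ± 0.0369 = (0.294, 0.368)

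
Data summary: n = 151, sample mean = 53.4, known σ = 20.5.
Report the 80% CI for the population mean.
(51.26, 55.54)

z-interval (σ known):
z* = 1.282 for 80% confidence

Margin of error = z* · σ/√n = 1.282 · 20.5/√151 = 2.14

CI: (53.4 - 2.14, 53.4 + 2.14) = (51.26, 55.54)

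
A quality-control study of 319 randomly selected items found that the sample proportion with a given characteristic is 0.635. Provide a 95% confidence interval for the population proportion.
(0.582, 0.688)

Proportion CI:
SE = √(p̂(1-p̂)/n) = √(0.635 · 0.365 / 319) = 0.02695

z* = 1.960
Margin = z* · SE = 1.960 · 0.02695 = 0.0528

CI: 0.635 ± 0.0528 = (0.582, 0.688)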